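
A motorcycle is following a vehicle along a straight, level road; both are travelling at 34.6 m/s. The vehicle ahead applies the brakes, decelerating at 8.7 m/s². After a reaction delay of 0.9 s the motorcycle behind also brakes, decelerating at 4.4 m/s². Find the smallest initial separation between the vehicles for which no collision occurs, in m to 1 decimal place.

Minimum gap ≈ 98.4 m

Leader travels v²/(2a_L) = 1197.160 / 17.400 = 68.802 m before stopping.
Follower covers v·t_r = 34.6000 × 0.9 = 31.140 m while reacting, then v²/(2a_F) = 1197.160 / 8.800 = 136.041 m while braking, for a total of 31.140 + 136.041 = 167.181 m.
Since a_F ≤ a_L and the follower starts braking later, the follower is never slower than the leader, so the closest approach is when both have stopped.
Minimum gap = 167.181 − 68.802 = 98.379 m.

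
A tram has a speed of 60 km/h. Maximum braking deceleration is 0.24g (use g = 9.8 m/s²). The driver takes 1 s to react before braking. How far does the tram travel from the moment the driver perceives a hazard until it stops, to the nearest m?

60 km/h ÷ 3.6 = 16.6667 m/s.
a = 0.24 × 9.8 = 2.352 m/s².
Reaction distance = v·t_r = 16.6667 × 1 = 16.667 m.
Braking distance = v²/(2a) = 16.6667² / (2 × 2.352) = 277.779 / 4.704 = 59.052 m.
Total = 16.667 + 59.052 = 75.719 m.

Total stopping distance ≈ 76 m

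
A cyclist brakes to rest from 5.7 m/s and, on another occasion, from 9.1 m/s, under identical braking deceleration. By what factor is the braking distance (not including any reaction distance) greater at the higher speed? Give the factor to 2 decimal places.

Factor ≈ 2.55

Braking distance d = v²/(2a), so with a fixed, d ∝ v².
Factor = (9.1/5.7)² = 1.5965² = 2.5488.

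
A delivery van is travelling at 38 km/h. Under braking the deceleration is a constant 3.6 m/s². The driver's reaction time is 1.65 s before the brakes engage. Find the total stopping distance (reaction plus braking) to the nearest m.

Total stopping distance ≈ 33 m

38 km/h ÷ 3.6 = 10.5556 m/s.
Reaction distance = v·t_r = 10.5556 × 1.65 = 17.417 m.
Braking distance = v²/(2a) = 10.5556² / (2 × 3.600) = 111.421 / 7.200 = 15.475 m.
Total = 17.417 + 15.475 = 32.892 m.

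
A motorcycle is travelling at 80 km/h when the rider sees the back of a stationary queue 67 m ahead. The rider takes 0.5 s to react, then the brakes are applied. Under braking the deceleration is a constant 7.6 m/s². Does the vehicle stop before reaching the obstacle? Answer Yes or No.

Yes

80 km/h ÷ 3.6 = 22.2222 m/s.
Reaction distance = 22.2222 × 0.5 = 11.111 m.
Braking distance = v²/(2a) = 493.826 / 15.200 = 32.489 m.
Total stopping distance = 11.111 + 32.489 = 43.600 m, vs 67 m available — it stops with 67 − 43.600 = 23.400 m to spare.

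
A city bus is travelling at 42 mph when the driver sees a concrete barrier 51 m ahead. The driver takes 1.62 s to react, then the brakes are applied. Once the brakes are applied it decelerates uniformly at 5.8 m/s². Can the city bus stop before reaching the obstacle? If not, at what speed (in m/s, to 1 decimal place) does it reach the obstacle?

42 mph × 0.44704 = 18.7757 m/s.
Reaction distance = 18.7757 × 1.62 = 30.417 m.
Braking distance needed to stop: v²/(2a) = 352.527 / 11.600 = 30.390 m, so total needed = 30.417 + 30.390 = 60.807 m > 51 m — it cannot stop.
Distance remaining when braking begins: 51 − 30.417 = 20.583 m.
v² = v₀² − 2a·d = 352.527 − 2 × 5.800 × 20.583 = 113.764 m²/s².
v = √113.764 = 10.666 m/s.

No — it strikes the obstacle at 10.7 m/s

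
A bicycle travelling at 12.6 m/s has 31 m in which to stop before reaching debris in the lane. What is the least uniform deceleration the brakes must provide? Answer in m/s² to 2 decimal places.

v² = 2a·d ⇒ a = v²/(2d) = 12.6000² / (2 × 31.000) = 158.760 / 62.000 = 2.5606 m/s².

Required deceleration ≈ 2.56 m/s²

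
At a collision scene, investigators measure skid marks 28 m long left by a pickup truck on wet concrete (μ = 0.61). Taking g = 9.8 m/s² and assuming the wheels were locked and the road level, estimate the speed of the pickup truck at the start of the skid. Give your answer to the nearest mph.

Deceleration a = μg = 0.61 × 9.8 = 5.978 m/s².
v = √(2a·d) = √(2 × 5.978 × 28) = √334.768 = 18.2967 m/s.
= 18.2967 ÷ 0.44704 = 40.929 mph.

Initial speed ≈ 41 mph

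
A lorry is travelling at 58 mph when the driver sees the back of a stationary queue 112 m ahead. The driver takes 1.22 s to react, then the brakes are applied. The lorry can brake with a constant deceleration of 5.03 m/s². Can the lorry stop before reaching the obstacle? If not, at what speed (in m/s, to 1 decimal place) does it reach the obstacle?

58 mph × 0.44704 = 25.9283 m/s.
Reaction distance = 25.9283 × 1.22 = 31.633 m.
Braking distance = v²/(2a) = 672.277 / 10.060 = 66.827 m.
Total stopping distance = 31.633 + 66.827 = 98.460 m, vs 112 m available — it stops with 112 − 98.460 = 13.540 m to spare.

Yes — it stops about 13.5 m short of the obstacle, so it never reaches it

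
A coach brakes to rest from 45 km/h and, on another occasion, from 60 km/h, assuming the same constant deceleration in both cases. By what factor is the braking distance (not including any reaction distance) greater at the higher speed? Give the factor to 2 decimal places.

Factor ≈ 1.78

Braking distance d = v²/(2a), so with a fixed, d ∝ v².
Factor = (60/45)² = 1.3333² = 1.7777.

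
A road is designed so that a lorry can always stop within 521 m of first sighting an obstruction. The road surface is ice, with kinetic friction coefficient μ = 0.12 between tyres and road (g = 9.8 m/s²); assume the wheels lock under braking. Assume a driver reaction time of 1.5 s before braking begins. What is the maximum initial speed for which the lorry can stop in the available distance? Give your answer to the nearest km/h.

Maximum speed ≈ 120 km/h

a = μg = 0.12 × 9.8 = 1.176 m/s².
Stopping distance: v·t_r + v²/(2a) = 521 with t_r = 1.5 s and a = 1.176 m/s².
So v² + 3.528 v − 1225.39 = 0.
Positive root: v = −a·t_r + √((a·t_r)² + 2a·d) = −1.764 + √(3.112 + 1225.39) = 33.2860 m/s.
33.2860 m/s × 3.6 = 119.830 km/h.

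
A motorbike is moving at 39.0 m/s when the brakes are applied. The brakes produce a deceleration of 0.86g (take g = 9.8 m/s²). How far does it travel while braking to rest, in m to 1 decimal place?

a = 0.86 × 9.8 = 8.428 m/s².
Braking distance = v²/(2a) = 39.0000² / (2 × 8.428) = 1521.000 / 16.856 = 90.235 m.

Braking distance ≈ 90.2 m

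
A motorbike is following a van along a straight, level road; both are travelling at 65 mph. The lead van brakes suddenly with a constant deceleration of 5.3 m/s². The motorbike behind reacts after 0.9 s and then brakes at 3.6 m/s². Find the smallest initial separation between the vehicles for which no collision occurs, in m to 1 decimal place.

Minimum gap ≈ 63.8 m

65 mph × 0.44704 = 29.0576 m/s.
Leader travels v²/(2a_L) = 844.344 / 10.600 = 79.655 m before stopping.
Follower covers v·t_r = 29.0576 × 0.9 = 26.152 m while reacting, then v²/(2a_F) = 844.344 / 7.200 = 117.270 m while braking, for a total of 26.152 + 117.270 = 143.422 m.
Since a_F ≤ a_L and the follower starts braking later, the follower is never slower than the leader, so the closest approach is when both have stopped.
Minimum gap = 143.422 − 79.655 = 63.767 m.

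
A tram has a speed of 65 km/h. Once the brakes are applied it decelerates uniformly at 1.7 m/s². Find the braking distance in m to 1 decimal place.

Braking distance ≈ 95.9 m

65 km/h ÷ 3.6 = 18.0556 m/s.
Braking distance = v²/(2a) = 18.0556² / (2 × 1.700) = 326.005 / 3.400 = 95.884 m.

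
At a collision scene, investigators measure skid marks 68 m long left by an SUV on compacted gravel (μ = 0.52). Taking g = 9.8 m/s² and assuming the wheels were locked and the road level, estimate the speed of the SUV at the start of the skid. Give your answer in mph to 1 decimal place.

Initial speed ≈ 58.9 mph

Deceleration a = μg = 0.52 × 9.8 = 5.096 m/s².
v = √(2a·d) = √(2 × 5.096 × 68) = √693.056 = 26.3260 m/s.
= 26.3260 ÷ 0.44704 = 58.890 mph.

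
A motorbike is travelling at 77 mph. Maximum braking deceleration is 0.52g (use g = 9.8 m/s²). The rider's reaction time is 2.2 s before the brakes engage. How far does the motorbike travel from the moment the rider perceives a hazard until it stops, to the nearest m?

Total stopping distance ≈ 192 m

77 mph × 0.44704 = 34.4221 m/s.
a = 0.52 × 9.8 = 5.096 m/s².
Reaction distance = v·t_r = 34.4221 × 2.2 = 75.729 m.
Braking distance = v²/(2a) = 34.4221² / (2 × 5.096) = 1184.881 / 10.192 = 116.256 m.
Total = 75.729 + 116.256 = 191.985 m.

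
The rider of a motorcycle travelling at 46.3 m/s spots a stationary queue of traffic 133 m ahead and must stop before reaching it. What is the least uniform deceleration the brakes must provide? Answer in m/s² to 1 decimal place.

v² = 2a·d ⇒ a = v²/(2d) = 46.3000² / (2 × 133.000) = 2143.690 / 266.000 = 8.0590 m/s².

Required deceleration ≈ 8.1 m/s²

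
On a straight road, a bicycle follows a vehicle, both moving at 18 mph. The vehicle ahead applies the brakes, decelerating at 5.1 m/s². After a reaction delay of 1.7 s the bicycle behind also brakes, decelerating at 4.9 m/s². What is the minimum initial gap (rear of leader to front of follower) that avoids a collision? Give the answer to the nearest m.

18 mph × 0.44704 = 8.0467 m/s.
Leader travels v²/(2a_L) = 64.749 / 10.200 = 6.348 m before stopping.
Follower covers v·t_r = 8.0467 × 1.7 = 13.679 m while reacting, then v²/(2a_F) = 64.749 / 9.800 = 6.607 m while braking, for a total of 13.679 + 6.607 = 20.286 m.
Since a_F ≤ a_L and the follower starts braking later, the follower is never slower than the leader, so the closest approach is when both have stopped.
Minimum gap = 20.286 − 6.348 = 13.938 m.

Minimum gap ≈ 14 m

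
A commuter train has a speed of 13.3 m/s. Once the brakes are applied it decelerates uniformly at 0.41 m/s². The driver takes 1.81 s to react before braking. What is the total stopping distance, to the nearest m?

Total stopping distance ≈ 240 m

Reaction distance = v·t_r = 13.3000 × 1.81 = 24.073 m.
Braking distance = v²/(2a) = 13.3000² / (2 × 0.410) = 176.890 / 0.820 = 215.720 m.
Total = 24.073 + 215.720 = 239.793 m.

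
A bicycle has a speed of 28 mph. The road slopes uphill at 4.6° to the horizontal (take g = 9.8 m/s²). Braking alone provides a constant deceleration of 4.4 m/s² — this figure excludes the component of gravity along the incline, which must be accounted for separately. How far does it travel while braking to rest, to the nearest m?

28 mph × 0.44704 = 12.5171 m/s.
Gravity along the uphill slope adds to the braking deceleration: a_eff = 4.400 + 9.8·sin 4.6° = 4.400 + 0.786 = 5.186 m/s².
Braking distance = v²/(2a) = 12.5171² / (2 × 5.186) = 156.678 / 10.372 = 15.106 m.

Braking distance ≈ 15 m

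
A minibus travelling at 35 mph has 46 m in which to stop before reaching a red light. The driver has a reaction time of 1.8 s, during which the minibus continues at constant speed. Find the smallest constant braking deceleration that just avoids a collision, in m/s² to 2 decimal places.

35 mph × 0.44704 = 15.6464 m/s.
Distance covered during reaction = 15.6464 × 1.8 = 28.164 m.
Distance available for braking: 46 − 28.164 = 17.836 m.
v² = 2a·d ⇒ a = v²/(2d) = 15.6464² / (2 × 17.836) = 244.810 / 35.672 = 6.8628 m/s².

Required deceleration ≈ 6.86 m/s²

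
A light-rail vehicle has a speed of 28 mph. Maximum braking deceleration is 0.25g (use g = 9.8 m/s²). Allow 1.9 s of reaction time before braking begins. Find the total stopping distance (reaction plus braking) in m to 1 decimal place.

28 mph × 0.44704 = 12.5171 m/s.
a = 0.25 × 9.8 = 2.450 m/s².
Reaction distance = v·t_r = 12.5171 × 1.9 = 23.782 m.
Braking distance = v²/(2a) = 12.5171² / (2 × 2.450) = 156.678 / 4.900 = 31.975 m.
Total = 23.782 + 31.975 = 55.757 m.

Total stopping distance ≈ 55.8 m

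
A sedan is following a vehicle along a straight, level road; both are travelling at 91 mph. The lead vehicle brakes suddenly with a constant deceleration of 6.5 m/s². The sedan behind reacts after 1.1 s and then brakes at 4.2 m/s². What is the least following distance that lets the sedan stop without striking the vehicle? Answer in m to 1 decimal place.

Minimum gap ≈ 114.5 m

91 mph × 0.44704 = 40.6806 m/s.
Leader travels v²/(2a_L) = 1654.911 / 13.000 = 127.301 m before stopping.
Follower covers v·t_r = 40.6806 × 1.1 = 44.749 m while reacting, then v²/(2a_F) = 1654.911 / 8.400 = 197.013 m while braking, for a total of 44.749 + 197.013 = 241.762 m.
Since a_F ≤ a_L and the follower starts braking later, the follower is never slower than the leader, so the closest approach is when both have stopped.
Minimum gap = 241.762 − 127.301 = 114.461 m.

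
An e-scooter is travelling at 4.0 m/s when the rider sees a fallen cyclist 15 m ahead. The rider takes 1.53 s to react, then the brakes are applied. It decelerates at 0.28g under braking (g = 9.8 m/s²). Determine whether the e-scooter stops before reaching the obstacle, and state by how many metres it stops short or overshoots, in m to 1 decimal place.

Yes — it stops 6.0 m short of the obstacle

a = 0.28 × 9.8 = 2.744 m/s².
Reaction distance = 4.0000 × 1.53 = 6.120 m.
Braking distance = v²/(2a) = 16.000 / 5.488 = 2.915 m.
Total stopping distance = 6.120 + 2.915 = 9.035 m, vs 15 m available — it stops with 15 − 9.035 = 5.965 m to spare.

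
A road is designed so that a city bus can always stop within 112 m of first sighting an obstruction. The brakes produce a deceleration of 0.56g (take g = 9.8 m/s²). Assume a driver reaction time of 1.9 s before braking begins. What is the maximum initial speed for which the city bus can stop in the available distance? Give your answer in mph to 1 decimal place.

a = 0.56 × 9.8 = 5.488 m/s².
Stopping distance: v·t_r + v²/(2a) = 112 with t_r = 1.9 s and a = 5.488 m/s².
So v² + 20.854 v − 1229.31 = 0.
Positive root: v = −a·t_r + √((a·t_r)² + 2a·d) = −10.427 + √(108.722 + 1229.31) = 26.1521 m/s.
26.1521 m/s ÷ 0.44704 = 58.501 mph.

Maximum speed ≈ 58.5 mph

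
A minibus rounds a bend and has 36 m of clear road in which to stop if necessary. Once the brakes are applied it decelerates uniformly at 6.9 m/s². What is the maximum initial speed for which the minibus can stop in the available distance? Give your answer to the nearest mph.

Maximum speed ≈ 50 mph

v²/(2a) = d ⇒ v = √(2 × 6.900 × 36) = √496.80 = 22.2890 m/s.
22.2890 m/s ÷ 0.44704 = 49.859 mph.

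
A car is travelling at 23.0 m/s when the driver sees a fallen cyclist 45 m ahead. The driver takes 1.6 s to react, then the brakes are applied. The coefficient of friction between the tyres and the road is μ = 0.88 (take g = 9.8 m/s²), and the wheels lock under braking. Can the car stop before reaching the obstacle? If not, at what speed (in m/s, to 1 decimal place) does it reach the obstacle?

a = μg = 0.88 × 9.8 = 8.624 m/s².
Reaction distance = 23.0000 × 1.6 = 36.800 m.
Braking distance needed to stop: v²/(2a) = 529.000 / 17.248 = 30.670 m, so total needed = 36.800 + 30.670 = 67.470 m > 45 m — it cannot stop.
Distance remaining when braking begins: 45 − 36.800 = 8.200 m.
v² = v₀² − 2a·d = 529.000 − 2 × 8.624 × 8.200 = 387.566 m²/s².
v = √387.566 = 19.687 m/s.

No — it strikes the obstacle at 19.7 m/s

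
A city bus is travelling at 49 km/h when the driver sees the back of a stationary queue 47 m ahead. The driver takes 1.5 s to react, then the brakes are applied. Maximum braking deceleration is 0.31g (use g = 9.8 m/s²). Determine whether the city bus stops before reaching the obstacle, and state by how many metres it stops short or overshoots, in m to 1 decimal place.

No — it overshoots by 3.9 m

49 km/h ÷ 3.6 = 13.6111 m/s.
a = 0.31 × 9.8 = 3.038 m/s².
Reaction distance = 13.6111 × 1.5 = 20.417 m.
Braking distance = v²/(2a) = 185.262 / 6.076 = 30.491 m.
Total stopping distance = 20.417 + 30.491 = 50.908 m, vs 47 m available — it cannot stop in time and overshoots by 50.908 − 47 = 3.908 m.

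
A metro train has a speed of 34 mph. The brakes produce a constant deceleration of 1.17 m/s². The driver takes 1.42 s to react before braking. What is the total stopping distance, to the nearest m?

34 mph × 0.44704 = 15.1994 m/s.
Reaction distance = v·t_r = 15.1994 × 1.42 = 21.583 m.
Braking distance = v²/(2a) = 15.1994² / (2 × 1.170) = 231.022 / 2.340 = 98.727 m.
Total = 21.583 + 98.727 = 120.310 m.

Total stopping distance ≈ 120 m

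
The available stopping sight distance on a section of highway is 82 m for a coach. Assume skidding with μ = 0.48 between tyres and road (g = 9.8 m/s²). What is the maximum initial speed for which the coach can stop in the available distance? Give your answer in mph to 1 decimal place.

a = μg = 0.48 × 9.8 = 4.704 m/s².
v²/(2a) = d ⇒ v = √(2 × 4.704 × 82) = √771.46 = 27.7752 m/s.
27.7752 m/s ÷ 0.44704 = 62.131 mph.

Maximum speed ≈ 62.1 mph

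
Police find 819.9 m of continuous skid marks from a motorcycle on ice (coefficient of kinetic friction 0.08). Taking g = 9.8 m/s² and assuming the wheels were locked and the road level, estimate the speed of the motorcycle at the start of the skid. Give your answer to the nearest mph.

Deceleration a = μg = 0.08 × 9.8 = 0.784 m/s².
v = √(2a·d) = √(2 × 0.784 × 819.9) = √1285.603 = 35.8553 m/s.
= 35.8553 ÷ 0.44704 = 80.206 mph.

Initial speed ≈ 80 mph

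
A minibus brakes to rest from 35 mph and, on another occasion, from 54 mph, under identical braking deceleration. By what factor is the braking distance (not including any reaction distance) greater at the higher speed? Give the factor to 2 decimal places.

Braking distance d = v²/(2a), so with a fixed, d ∝ v².
Factor = (54/35)² = 1.5429² = 2.3805.

Factor ≈ 2.38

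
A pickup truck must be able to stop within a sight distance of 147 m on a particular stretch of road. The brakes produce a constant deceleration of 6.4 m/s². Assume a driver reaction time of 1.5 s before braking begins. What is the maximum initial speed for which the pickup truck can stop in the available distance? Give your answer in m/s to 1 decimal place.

Stopping distance: v·t_r + v²/(2a) = 147 with t_r = 1.5 s and a = 6.400 m/s².
So v² + 19.200 v − 1881.60 = 0.
Positive root: v = −a·t_r + √((a·t_r)² + 2a·d) = −9.600 + √(92.160 + 1881.60) = 34.8270 m/s.

Maximum speed ≈ 34.8 m/s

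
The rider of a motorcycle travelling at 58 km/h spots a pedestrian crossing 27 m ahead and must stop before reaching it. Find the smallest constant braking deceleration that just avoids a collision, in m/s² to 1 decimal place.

58 km/h ÷ 3.6 = 16.1111 m/s.
v² = 2a·d ⇒ a = v²/(2d) = 16.1111² / (2 × 27.000) = 259.568 / 54.000 = 4.8068 m/s².

Required deceleration ≈ 4.8 m/s²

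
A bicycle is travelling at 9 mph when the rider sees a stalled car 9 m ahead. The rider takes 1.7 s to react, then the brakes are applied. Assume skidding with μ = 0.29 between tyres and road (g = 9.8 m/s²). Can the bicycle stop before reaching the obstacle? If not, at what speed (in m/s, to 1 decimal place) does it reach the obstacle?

9 mph × 0.44704 = 4.0234 m/s.
a = μg = 0.29 × 9.8 = 2.842 m/s².
Reaction distance = 4.0234 × 1.7 = 6.840 m.
Braking distance needed to stop: v²/(2a) = 16.188 / 5.684 = 2.848 m, so total needed = 6.840 + 2.848 = 9.688 m > 9 m — it cannot stop.
Distance remaining when braking begins: 9 − 6.840 = 2.160 m.
v² = v₀² − 2a·d = 16.188 − 2 × 2.842 × 2.160 = 3.911 m²/s².
v = √3.911 = 1.978 m/s.

No — it strikes the obstacle at 2.0 m/s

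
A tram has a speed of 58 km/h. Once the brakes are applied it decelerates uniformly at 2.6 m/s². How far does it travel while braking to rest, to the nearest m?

58 km/h ÷ 3.6 = 16.1111 m/s.
Braking distance = v²/(2a) = 16.1111² / (2 × 2.600) = 259.568 / 5.200 = 49.917 m.

Braking distance ≈ 50 m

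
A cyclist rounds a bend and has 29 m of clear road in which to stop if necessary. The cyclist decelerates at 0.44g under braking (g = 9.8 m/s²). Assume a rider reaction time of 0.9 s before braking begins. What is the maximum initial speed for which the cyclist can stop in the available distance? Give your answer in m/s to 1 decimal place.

a = 0.44 × 9.8 = 4.312 m/s².
Stopping distance: v·t_r + v²/(2a) = 29 with t_r = 0.9 s and a = 4.312 m/s².
So v² + 7.762 v − 250.10 = 0.
Positive root: v = −a·t_r + √((a·t_r)² + 2a·d) = −3.881 + √(15.062 + 250.10) = 12.4028 m/s.

Maximum speed ≈ 12.4 m/s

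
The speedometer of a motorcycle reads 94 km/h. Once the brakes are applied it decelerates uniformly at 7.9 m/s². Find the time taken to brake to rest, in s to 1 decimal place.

Braking time ≈ 3.3 s

94 km/h ÷ 3.6 = 26.1111 m/s.
Braking time = v/a = 26.1111 / 7.900 = 3.305 s.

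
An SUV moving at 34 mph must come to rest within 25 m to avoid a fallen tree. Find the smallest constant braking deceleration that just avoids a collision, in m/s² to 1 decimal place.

34 mph × 0.44704 = 15.1994 m/s.
v² = 2a·d ⇒ a = v²/(2d) = 15.1994² / (2 × 25.000) = 231.022 / 50.000 = 4.6204 m/s².

Required deceleration ≈ 4.6 m/s²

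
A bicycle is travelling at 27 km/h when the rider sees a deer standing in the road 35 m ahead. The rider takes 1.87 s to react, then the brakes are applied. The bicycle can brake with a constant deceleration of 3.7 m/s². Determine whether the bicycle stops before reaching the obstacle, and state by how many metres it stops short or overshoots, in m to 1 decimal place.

Yes — it stops 13.4 m short of the obstacle

27 km/h ÷ 3.6 = 7.5000 m/s.
Reaction distance = 7.5000 × 1.87 = 14.025 m.
Braking distance = v²/(2a) = 56.250 / 7.400 = 7.601 m.
Total stopping distance = 14.025 + 7.601 = 21.626 m, vs 35 m available — it stops with 35 − 21.626 = 13.374 m to spare.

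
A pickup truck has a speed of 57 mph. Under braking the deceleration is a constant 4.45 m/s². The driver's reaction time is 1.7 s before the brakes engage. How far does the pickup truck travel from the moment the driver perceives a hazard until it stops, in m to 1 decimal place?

Total stopping distance ≈ 116.3 m

57 mph × 0.44704 = 25.4813 m/s.
Reaction distance = v·t_r = 25.4813 × 1.7 = 43.318 m.
Braking distance = v²/(2a) = 25.4813² / (2 × 4.450) = 649.297 / 8.900 = 72.955 m.
Total = 43.318 + 72.955 = 116.273 m.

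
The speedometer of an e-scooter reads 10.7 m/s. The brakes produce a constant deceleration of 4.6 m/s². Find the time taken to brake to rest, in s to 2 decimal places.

Braking time ≈ 2.33 s

Braking time = v/a = 10.7000 / 4.600 = 2.326 s.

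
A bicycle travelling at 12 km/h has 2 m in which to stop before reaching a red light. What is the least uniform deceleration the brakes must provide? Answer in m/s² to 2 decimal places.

Required deceleration ≈ 2.78 m/s²

12 km/h ÷ 3.6 = 3.3333 m/s.
v² = 2a·d ⇒ a = v²/(2d) = 3.3333² / (2 × 2.000) = 11.111 / 4.000 = 2.7778 m/s².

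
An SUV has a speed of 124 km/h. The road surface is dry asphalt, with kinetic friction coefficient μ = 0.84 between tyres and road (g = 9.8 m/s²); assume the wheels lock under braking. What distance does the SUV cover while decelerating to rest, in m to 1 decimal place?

124 km/h ÷ 3.6 = 34.4444 m/s.
a = μg = 0.84 × 9.8 = 8.232 m/s².
Braking distance = v²/(2a) = 34.4444² / (2 × 8.232) = 1186.417 / 16.464 = 72.061 m.

Braking distance ≈ 72.1 m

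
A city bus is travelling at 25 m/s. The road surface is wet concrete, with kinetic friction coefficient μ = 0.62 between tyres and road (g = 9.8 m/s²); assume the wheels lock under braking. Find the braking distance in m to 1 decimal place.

a = μg = 0.62 × 9.8 = 6.076 m/s².
Braking distance = v²/(2a) = 25.0000² / (2 × 6.076) = 625.000 / 12.152 = 51.432 m.

Braking distance ≈ 51.4 m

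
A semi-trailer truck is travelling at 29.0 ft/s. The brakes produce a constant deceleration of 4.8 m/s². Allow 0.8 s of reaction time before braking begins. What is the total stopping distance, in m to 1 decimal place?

Total stopping distance ≈ 15.2 m

29 ft/s × 0.3048 = 8.8392 m/s.
Reaction distance = v·t_r = 8.8392 × 0.8 = 7.071 m.
Braking distance = v²/(2a) = 8.8392² / (2 × 4.800) = 78.131 / 9.600 = 8.139 m.
Total = 7.071 + 8.139 = 15.210 m.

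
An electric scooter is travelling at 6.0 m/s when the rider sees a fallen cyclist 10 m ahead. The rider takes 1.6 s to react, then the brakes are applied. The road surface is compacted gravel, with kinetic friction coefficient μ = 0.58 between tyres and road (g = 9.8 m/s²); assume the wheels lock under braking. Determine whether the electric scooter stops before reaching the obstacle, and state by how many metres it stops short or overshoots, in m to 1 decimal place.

a = μg = 0.58 × 9.8 = 5.684 m/s².
Reaction distance = 6.0000 × 1.6 = 9.600 m.
Braking distance = v²/(2a) = 36.000 / 11.368 = 3.167 m.
Total stopping distance = 9.600 + 3.167 = 12.767 m, vs 10 m available — it cannot stop in time and overshoots by 12.767 − 10 = 2.767 m.

No — it overshoots by 2.8 m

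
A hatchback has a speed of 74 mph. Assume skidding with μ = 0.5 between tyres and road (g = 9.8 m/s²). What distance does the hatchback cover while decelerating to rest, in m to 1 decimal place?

74 mph × 0.44704 = 33.0810 m/s.
a = μg = 0.5 × 9.8 = 4.900 m/s².
Braking distance = v²/(2a) = 33.0810² / (2 × 4.900) = 1094.353 / 9.800 = 111.669 m.

Braking distance ≈ 111.7 m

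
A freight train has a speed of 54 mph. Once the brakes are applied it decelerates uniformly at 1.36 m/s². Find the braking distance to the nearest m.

54 mph × 0.44704 = 24.1402 m/s.
Braking distance = v²/(2a) = 24.1402² / (2 × 1.360) = 582.749 / 2.720 = 214.246 m.

Braking distance ≈ 214 m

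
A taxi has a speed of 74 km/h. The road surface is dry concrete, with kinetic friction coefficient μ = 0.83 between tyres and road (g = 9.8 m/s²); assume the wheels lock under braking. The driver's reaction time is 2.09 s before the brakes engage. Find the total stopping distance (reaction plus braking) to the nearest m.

74 km/h ÷ 3.6 = 20.5556 m/s.
a = μg = 0.83 × 9.8 = 8.134 m/s².
Reaction distance = v·t_r = 20.5556 × 2.09 = 42.961 m.
Braking distance = v²/(2a) = 20.5556² / (2 × 8.134) = 422.533 / 16.268 = 25.973 m.
Total = 42.961 + 25.973 = 68.934 m.

Total stopping distance ≈ 69 m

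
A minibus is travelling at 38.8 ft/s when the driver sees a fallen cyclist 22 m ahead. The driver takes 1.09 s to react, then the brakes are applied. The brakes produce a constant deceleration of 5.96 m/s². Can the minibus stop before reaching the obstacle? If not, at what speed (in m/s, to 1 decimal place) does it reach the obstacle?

No — it strikes the obstacle at 5.6 m/s

38.8 ft/s × 0.3048 = 11.8262 m/s.
Reaction distance = 11.8262 × 1.09 = 12.891 m.
Braking distance needed to stop: v²/(2a) = 139.859 / 11.920 = 11.733 m, so total needed = 12.891 + 11.733 = 24.624 m > 22 m — it cannot stop.
Distance remaining when braking begins: 22 − 12.891 = 9.109 m.
v² = v₀² − 2a·d = 139.859 − 2 × 5.960 × 9.109 = 31.280 m²/s².
v = √31.280 = 5.593 m/s.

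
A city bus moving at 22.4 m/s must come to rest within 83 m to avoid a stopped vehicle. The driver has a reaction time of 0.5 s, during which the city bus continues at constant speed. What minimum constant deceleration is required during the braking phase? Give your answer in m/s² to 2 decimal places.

Distance covered during reaction = 22.4000 × 0.5 = 11.200 m.
Distance available for braking: 83 − 11.200 = 71.800 m.
v² = 2a·d ⇒ a = v²/(2d) = 22.4000² / (2 × 71.800) = 501.760 / 143.600 = 3.4942 m/s².

Required deceleration ≈ 3.49 m/s²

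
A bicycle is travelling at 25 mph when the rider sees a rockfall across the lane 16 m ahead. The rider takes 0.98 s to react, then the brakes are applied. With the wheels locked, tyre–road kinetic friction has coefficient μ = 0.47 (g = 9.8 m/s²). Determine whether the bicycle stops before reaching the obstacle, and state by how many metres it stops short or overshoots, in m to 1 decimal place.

No — it overshoots by 8.5 m

25 mph × 0.44704 = 11.1760 m/s.
a = μg = 0.47 × 9.8 = 4.606 m/s².
Reaction distance = 11.1760 × 0.98 = 10.952 m.
Braking distance = v²/(2a) = 124.903 / 9.212 = 13.559 m.
Total stopping distance = 10.952 + 13.559 = 24.511 m, vs 16 m available — it cannot stop in time and overshoots by 24.511 − 16 = 8.511 m.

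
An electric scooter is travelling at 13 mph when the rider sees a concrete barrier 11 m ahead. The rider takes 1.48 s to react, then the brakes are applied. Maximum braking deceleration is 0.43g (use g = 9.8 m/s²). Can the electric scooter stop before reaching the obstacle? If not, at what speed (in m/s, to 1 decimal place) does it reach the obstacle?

13 mph × 0.44704 = 5.8115 m/s.
a = 0.43 × 9.8 = 4.214 m/s².
Reaction distance = 5.8115 × 1.48 = 8.601 m.
Braking distance needed to stop: v²/(2a) = 33.774 / 8.428 = 4.007 m, so total needed = 8.601 + 4.007 = 12.608 m > 11 m — it cannot stop.
Distance remaining when braking begins: 11 − 8.601 = 2.399 m.
v² = v₀² − 2a·d = 33.774 − 2 × 4.214 × 2.399 = 13.555 m²/s².
v = √13.555 = 3.682 m/s.

No — it strikes the obstacle at 3.7 m/s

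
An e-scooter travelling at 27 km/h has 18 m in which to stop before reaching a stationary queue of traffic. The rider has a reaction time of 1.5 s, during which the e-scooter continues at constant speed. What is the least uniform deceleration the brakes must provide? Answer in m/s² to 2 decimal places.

Required deceleration ≈ 4.17 m/s²

27 km/h ÷ 3.6 = 7.5000 m/s.
Distance covered during reaction = 7.5000 × 1.5 = 11.250 m.
Distance available for braking: 18 − 11.250 = 6.750 m.
v² = 2a·d ⇒ a = v²/(2d) = 7.5000² / (2 × 6.750) = 56.250 / 13.500 = 4.1667 m/s².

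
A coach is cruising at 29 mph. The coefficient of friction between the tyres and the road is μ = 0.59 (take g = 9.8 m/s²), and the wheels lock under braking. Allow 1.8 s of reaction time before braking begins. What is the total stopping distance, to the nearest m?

Total stopping distance ≈ 38 m

29 mph × 0.44704 = 12.9642 m/s.
a = μg = 0.59 × 9.8 = 5.782 m/s².
Reaction distance = v·t_r = 12.9642 × 1.8 = 23.336 m.
Braking distance = v²/(2a) = 12.9642² / (2 × 5.782) = 168.070 / 11.564 = 14.534 m.
Total = 23.336 + 14.534 = 37.870 m.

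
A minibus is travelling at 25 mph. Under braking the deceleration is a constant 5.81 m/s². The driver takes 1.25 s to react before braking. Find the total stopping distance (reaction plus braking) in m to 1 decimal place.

25 mph × 0.44704 = 11.1760 m/s.
Reaction distance = v·t_r = 11.1760 × 1.25 = 13.970 m.
Braking distance = v²/(2a) = 11.1760² / (2 × 5.810) = 124.903 / 11.620 = 10.749 m.
Total = 13.970 + 10.749 = 24.719 m.

Total stopping distance ≈ 24.7 m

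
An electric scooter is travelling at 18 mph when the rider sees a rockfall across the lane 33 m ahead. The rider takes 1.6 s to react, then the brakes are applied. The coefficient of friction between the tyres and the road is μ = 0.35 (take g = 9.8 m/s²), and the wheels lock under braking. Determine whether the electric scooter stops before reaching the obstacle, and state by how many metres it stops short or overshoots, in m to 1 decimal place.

18 mph × 0.44704 = 8.0467 m/s.
a = μg = 0.35 × 9.8 = 3.430 m/s².
Reaction distance = 8.0467 × 1.6 = 12.875 m.
Braking distance = v²/(2a) = 64.749 / 6.860 = 9.439 m.
Total stopping distance = 12.875 + 9.439 = 22.314 m, vs 33 m available — it stops with 33 − 22.314 = 10.686 m to spare.

Yes — it stops 10.7 m short of the obstacle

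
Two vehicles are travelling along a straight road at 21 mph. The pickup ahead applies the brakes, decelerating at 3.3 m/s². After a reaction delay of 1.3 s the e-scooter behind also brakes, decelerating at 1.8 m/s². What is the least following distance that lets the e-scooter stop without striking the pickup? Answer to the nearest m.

21 mph × 0.44704 = 9.3878 m/s.
Leader travels v²/(2a_L) = 88.131 / 6.600 = 13.353 m before stopping.
Follower covers v·t_r = 9.3878 × 1.3 = 12.204 m while reacting, then v²/(2a_F) = 88.131 / 3.600 = 24.481 m while braking, for a total of 12.204 + 24.481 = 36.685 m.
Since a_F ≤ a_L and the follower starts braking later, the follower is never slower than the leader, so the closest approach is when both have stopped.
Minimum gap = 36.685 − 13.353 = 23.332 m.

Minimum gap ≈ 23 m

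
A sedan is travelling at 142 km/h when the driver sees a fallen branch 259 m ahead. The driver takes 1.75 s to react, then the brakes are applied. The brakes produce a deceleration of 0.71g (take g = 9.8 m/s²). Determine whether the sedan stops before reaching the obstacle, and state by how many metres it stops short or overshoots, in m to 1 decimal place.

142 km/h ÷ 3.6 = 39.4444 m/s.
a = 0.71 × 9.8 = 6.958 m/s².
Reaction distance = 39.4444 × 1.75 = 69.028 m.
Braking distance = v²/(2a) = 1555.861 / 13.916 = 111.804 m.
Total stopping distance = 69.028 + 111.804 = 180.832 m, vs 259 m available — it stops with 259 − 180.832 = 78.168 m to spare.

Yes — it stops 78.2 m short of the obstacle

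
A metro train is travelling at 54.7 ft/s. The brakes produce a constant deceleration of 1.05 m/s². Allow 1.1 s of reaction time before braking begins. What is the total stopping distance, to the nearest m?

54.7 ft/s × 0.3048 = 16.6726 m/s.
Reaction distance = v·t_r = 16.6726 × 1.1 = 18.340 m.
Braking distance = v²/(2a) = 16.6726² / (2 × 1.050) = 277.976 / 2.100 = 132.370 m.
Total = 18.340 + 132.370 = 150.710 m.

Total stopping distance ≈ 151 m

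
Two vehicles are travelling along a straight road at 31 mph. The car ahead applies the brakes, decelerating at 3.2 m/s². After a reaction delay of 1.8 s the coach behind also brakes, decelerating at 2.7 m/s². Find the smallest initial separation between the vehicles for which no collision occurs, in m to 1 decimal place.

Minimum gap ≈ 30.5 m

31 mph × 0.44704 = 13.8582 m/s.
Leader travels v²/(2a_L) = 192.050 / 6.400 = 30.008 m before stopping.
Follower covers v·t_r = 13.8582 × 1.8 = 24.945 m while reacting, then v²/(2a_F) = 192.050 / 5.400 = 35.565 m while braking, for a total of 24.945 + 35.565 = 60.510 m.
Since a_F ≤ a_L and the follower starts braking later, the follower is never slower than the leader, so the closest approach is when both have stopped.
Minimum gap = 60.510 − 30.008 = 30.502 m.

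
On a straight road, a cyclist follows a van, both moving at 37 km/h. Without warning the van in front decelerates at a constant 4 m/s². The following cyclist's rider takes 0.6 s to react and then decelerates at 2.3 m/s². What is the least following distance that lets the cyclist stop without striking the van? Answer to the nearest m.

Minimum gap ≈ 16 m

37 km/h ÷ 3.6 = 10.2778 m/s.
Leader travels v²/(2a_L) = 105.633 / 8.000 = 13.204 m before stopping.
Follower covers v·t_r = 10.2778 × 0.6 = 6.167 m while reacting, then v²/(2a_F) = 105.633 / 4.600 = 22.964 m while braking, for a total of 6.167 + 22.964 = 29.131 m.
Since a_F ≤ a_L and the follower starts braking later, the follower is never slower than the leader, so the closest approach is when both have stopped.
Minimum gap = 29.131 − 13.204 = 15.927 m.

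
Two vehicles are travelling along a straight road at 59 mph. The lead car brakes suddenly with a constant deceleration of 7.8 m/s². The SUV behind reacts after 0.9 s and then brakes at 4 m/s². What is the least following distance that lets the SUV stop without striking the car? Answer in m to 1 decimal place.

Minimum gap ≈ 66.1 m

59 mph × 0.44704 = 26.3754 m/s.
Leader travels v²/(2a_L) = 695.662 / 15.600 = 44.594 m before stopping.
Follower covers v·t_r = 26.3754 × 0.9 = 23.738 m while reacting, then v²/(2a_F) = 695.662 / 8.000 = 86.958 m while braking, for a total of 23.738 + 86.958 = 110.696 m.
Since a_F ≤ a_L and the follower starts braking later, the follower is never slower than the leader, so the closest approach is when both have stopped.
Minimum gap = 110.696 − 44.594 = 66.102 m.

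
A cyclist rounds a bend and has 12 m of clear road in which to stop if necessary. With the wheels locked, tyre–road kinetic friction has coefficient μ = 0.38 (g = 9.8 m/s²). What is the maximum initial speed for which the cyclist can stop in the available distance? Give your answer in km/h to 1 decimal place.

a = μg = 0.38 × 9.8 = 3.724 m/s².
v²/(2a) = d ⇒ v = √(2 × 3.724 × 12) = √89.38 = 9.4541 m/s.
9.4541 m/s × 3.6 = 34.035 km/h.

Maximum speed ≈ 34.0 km/h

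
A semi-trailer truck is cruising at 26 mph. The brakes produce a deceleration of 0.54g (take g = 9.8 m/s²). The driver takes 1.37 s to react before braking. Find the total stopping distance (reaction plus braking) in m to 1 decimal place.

26 mph × 0.44704 = 11.6230 m/s.
a = 0.54 × 9.8 = 5.292 m/s².
Reaction distance = v·t_r = 11.6230 × 1.37 = 15.924 m.
Braking distance = v²/(2a) = 11.6230² / (2 × 5.292) = 135.094 / 10.584 = 12.764 m.
Total = 15.924 + 12.764 = 28.688 m.

Total stopping distance ≈ 28.7 m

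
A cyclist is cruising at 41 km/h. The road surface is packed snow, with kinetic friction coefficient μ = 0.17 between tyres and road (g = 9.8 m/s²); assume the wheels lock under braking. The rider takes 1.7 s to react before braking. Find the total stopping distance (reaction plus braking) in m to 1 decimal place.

41 km/h ÷ 3.6 = 11.3889 m/s.
a = μg = 0.17 × 9.8 = 1.666 m/s².
Reaction distance = v·t_r = 11.3889 × 1.7 = 19.361 m.
Braking distance = v²/(2a) = 11.3889² / (2 × 1.666) = 129.707 / 3.332 = 38.928 m.
Total = 19.361 + 38.928 = 58.289 m.

Total stopping distance ≈ 58.3 m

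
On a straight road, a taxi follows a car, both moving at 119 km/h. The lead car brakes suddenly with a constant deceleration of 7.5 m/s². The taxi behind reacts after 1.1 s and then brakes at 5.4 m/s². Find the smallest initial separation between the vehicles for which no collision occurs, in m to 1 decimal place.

119 km/h ÷ 3.6 = 33.0556 m/s.
Leader travels v²/(2a_L) = 1092.673 / 15.000 = 72.845 m before stopping.
Follower covers v·t_r = 33.0556 × 1.1 = 36.361 m while reacting, then v²/(2a_F) = 1092.673 / 10.800 = 101.173 m while braking, for a total of 36.361 + 101.173 = 137.534 m.
Since a_F ≤ a_L and the follower starts braking later, the follower is never slower than the leader, so the closest approach is when both have stopped.
Minimum gap = 137.534 − 72.845 = 64.689 m.

Minimum gap ≈ 64.7 m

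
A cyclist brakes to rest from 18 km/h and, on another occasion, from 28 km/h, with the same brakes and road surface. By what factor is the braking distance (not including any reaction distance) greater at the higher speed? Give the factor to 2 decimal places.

Braking distance d = v²/(2a), so with a fixed, d ∝ v².
Factor = (28/18)² = 1.5556² = 2.4199.

Factor ≈ 2.42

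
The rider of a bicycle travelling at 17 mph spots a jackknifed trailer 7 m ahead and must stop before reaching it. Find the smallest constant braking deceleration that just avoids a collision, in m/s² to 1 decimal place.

17 mph × 0.44704 = 7.5997 m/s.
v² = 2a·d ⇒ a = v²/(2d) = 7.5997² / (2 × 7.000) = 57.755 / 14.000 = 4.1254 m/s².

Required deceleration ≈ 4.1 m/s²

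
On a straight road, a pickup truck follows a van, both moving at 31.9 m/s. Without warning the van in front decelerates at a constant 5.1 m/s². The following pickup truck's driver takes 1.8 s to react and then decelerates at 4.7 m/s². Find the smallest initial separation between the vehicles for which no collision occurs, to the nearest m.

Leader travels v²/(2a_L) = 1017.610 / 10.200 = 99.766 m before stopping.
Follower covers v·t_r = 31.9000 × 1.8 = 57.420 m while reacting, then v²/(2a_F) = 1017.610 / 9.400 = 108.256 m while braking, for a total of 57.420 + 108.256 = 165.676 m.
Since a_F ≤ a_L and the follower starts braking later, the follower is never slower than the leader, so the closest approach is when both have stopped.
Minimum gap = 165.676 − 99.766 = 65.910 m.

Minimum gap ≈ 66 m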